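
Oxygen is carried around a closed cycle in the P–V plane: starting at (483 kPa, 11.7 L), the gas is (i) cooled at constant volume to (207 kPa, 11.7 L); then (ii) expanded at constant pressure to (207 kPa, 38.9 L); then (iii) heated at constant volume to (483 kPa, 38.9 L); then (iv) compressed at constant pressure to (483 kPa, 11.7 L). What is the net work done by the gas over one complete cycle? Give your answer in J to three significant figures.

Constant-volume legs do no work.
W(ii) = (207)(38.9 − 11.7) = 5630 J; W(iv) = (483)(11.7 − 38.9) = -13138 J.
W_net = 5630 − 13138 = -7507 J (the counter-clockwise enclosed area).

W_net ≈ -7510 J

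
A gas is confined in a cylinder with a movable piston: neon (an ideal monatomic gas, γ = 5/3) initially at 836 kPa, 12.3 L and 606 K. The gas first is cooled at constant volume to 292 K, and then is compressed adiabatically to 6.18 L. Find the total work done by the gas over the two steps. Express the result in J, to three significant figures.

W_total ≈ -4330 J

Step 1 (isochoric): W = 0 (constant volume).
After step 1: P = 402.8 kPa (V unchanged).
Step 2 (adiabatic): W = (P₁V₁ − P₂V₂)/(γ−1) = (4955 − 7840)/0.667 = -4327 J.
W_total = 0 − 4327 = -4327 J.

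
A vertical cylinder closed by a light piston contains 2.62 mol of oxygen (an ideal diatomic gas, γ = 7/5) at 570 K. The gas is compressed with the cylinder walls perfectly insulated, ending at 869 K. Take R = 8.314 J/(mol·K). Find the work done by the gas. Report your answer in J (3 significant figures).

Adiabatic ⇒ Q = 0, so W_by = −ΔU = nCᵥ(T₁ − T₂).
Cᵥ = 5R/2 = 20.79 J/(mol·K).
W = (2.62)(20.79)(570 − 869) = -16283 J.

W ≈ -16300 J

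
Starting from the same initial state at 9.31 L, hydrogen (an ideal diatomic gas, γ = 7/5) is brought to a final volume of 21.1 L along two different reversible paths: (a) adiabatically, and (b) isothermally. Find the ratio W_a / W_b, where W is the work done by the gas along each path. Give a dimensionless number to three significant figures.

W_a / W_b ≈ 0.853

Path (a) adiabatic: W = P₁V₁(1 − (V₁/V₂)^(γ−1))/(γ−1) → W_a/(P₁V₁) = 0.6978.
Path (b) isothermal: W = P₁V₁ ln(V₂/V₁) → W_b/(P₁V₁) = 0.8182.
W_a / W_b = 0.6978 / 0.8182 = 0.8528.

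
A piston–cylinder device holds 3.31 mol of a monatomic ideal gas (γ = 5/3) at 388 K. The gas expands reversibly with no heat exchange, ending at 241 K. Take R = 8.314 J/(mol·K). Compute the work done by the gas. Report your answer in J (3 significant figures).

W ≈ 6070 J

Adiabatic ⇒ Q = 0, so W_by = −ΔU = nCᵥ(T₁ − T₂).
Cᵥ = 3R/2 = 12.47 J/(mol·K).
W = (3.31)(12.47)(388 − 241) = 6068 J.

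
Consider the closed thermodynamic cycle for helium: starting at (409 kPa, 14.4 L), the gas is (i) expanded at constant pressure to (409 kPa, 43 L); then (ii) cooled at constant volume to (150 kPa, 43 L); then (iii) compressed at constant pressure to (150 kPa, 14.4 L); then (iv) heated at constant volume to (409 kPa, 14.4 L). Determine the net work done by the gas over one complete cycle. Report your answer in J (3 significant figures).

W_net ≈ 7410 J

Constant-volume legs do no work.
W(i) = (409)(43 − 14.4) = 11697 J; W(iii) = (150)(14.4 − 43) = -4290 J.
W_net = 11697 − 4290 = 7407 J (the clockwise enclosed area).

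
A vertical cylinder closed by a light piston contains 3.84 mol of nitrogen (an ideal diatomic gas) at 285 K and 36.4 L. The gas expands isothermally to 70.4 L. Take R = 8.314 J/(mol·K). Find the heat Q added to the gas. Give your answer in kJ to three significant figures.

Q ≈ 6.00 kJ

Isothermal ⇒ ΔU = 0, so Q = W = nRT ln(V₂/V₁).
Q = (3.84)(8.314)(285) ln(70.4/36.4) = 9099 × 0.6596 = 6002 J.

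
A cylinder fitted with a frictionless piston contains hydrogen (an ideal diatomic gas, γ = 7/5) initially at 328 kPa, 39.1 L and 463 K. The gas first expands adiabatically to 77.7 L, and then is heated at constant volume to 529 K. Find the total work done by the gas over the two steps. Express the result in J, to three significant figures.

W_total ≈ 7700 J

Step 1 (adiabatic): W = (P₁V₁ − P₂V₂)/(γ−1) = (12825 − 9744)/0.4 = 7701 J.
Step 2 (isochoric): W = 0 (constant volume).
W_total = 7701 + 0 = 7701 J.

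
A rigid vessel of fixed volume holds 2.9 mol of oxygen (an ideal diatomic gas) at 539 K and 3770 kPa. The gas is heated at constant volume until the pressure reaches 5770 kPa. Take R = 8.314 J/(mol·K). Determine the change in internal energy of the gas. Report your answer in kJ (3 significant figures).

Constant volume ⇒ W = 0, so Q = ΔU = nCᵥΔT with Cᵥ = 5R/2 = 20.79 J/(mol·K).
At constant V, T₂/T₁ = P₂/P₁ ⇒ ΔT = T₁(P₂/P₁ − 1) = 539·(5770/3770 − 1) = 285.9 K.
ΔU = (2.9)(20.79)(285.9) = 17236 J.

ΔU ≈ 17.2 kJ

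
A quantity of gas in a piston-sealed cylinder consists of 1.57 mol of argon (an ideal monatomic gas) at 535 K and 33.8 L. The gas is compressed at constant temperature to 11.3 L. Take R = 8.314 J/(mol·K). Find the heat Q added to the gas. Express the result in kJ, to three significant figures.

Q ≈ -7.65 kJ

Isothermal ⇒ ΔU = 0, so Q = W = nRT ln(V₂/V₁).
Q = (1.57)(8.314)(535) ln(11.3/33.8) = 6983 × -1.096 = -7651 J.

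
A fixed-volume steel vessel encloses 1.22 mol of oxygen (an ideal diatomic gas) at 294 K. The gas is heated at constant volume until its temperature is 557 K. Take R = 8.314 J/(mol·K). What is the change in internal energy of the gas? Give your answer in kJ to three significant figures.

Constant volume ⇒ W = 0, so Q = ΔU = nCᵥΔT with Cᵥ = 5R/2 = 20.79 J/(mol·K).
ΔU = (1.22)(20.79)(557 − 294) = 6669 J.

ΔU ≈ 6.67 kJ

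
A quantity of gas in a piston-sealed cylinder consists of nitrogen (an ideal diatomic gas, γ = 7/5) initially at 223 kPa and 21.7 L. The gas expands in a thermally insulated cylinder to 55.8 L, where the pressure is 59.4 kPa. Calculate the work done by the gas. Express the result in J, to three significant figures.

Adiabatic: W = (P₁V₁ − P₂V₂)/(γ − 1) with γ = 7/5.
P₁V₁ = 4839 J, P₂V₂ = 3315 J.
W = (4839 − 3315) / 0.4 = 3811 J.

W ≈ 3810 J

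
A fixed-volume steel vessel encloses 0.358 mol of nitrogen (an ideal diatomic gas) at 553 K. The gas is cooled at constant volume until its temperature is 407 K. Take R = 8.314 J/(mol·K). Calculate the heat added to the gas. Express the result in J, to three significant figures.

Q ≈ -1090 J

Constant volume ⇒ W = 0, so Q = ΔU = nCᵥΔT with Cᵥ = 5R/2 = 20.79 J/(mol·K).
ΔU = (0.358)(20.79)(407 − 553) = -1086 J.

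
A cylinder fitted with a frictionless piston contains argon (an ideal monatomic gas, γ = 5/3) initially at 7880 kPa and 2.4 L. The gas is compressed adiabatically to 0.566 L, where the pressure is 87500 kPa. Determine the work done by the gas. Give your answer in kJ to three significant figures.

W ≈ -45.9 kJ

Adiabatic: W = (P₁V₁ − P₂V₂)/(γ − 1) with γ = 5/3.
P₁V₁ = 18912 J, P₂V₂ = 49525 J.
W = (18912 − 49525) / 0.6667 = -45919 J.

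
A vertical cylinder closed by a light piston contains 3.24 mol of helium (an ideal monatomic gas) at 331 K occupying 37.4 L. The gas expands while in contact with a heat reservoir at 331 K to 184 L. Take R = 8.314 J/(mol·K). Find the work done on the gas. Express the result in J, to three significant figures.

W ≈ -14200 J

Isothermal: W = nRT ln(V₂/V₁).
W = (3.24)(8.314)(331) × ln(184/37.4)
  = 8916 × 1.593
W_by_gas = 14206 J; work on gas = −W_by = -14206 J.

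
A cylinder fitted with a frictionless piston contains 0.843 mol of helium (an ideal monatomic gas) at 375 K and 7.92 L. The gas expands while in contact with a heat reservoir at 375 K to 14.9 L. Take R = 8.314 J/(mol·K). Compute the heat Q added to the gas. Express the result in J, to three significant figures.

Isothermal ⇒ ΔU = 0, so Q = W = nRT ln(V₂/V₁).
Q = (0.843)(8.314)(375) ln(14.9/7.92) = 2628 × 0.632 = 1661 J.

Q ≈ 1660 J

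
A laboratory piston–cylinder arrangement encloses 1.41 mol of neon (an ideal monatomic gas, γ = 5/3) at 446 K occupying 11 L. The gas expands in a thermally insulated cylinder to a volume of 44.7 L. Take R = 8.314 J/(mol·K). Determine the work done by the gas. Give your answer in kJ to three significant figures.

W ≈ 4.76 kJ

Adiabatic: TV^(γ−1) = const with γ = 5/3.
T₂ = T₁ (V₁/V₂)^(γ−1) = 446 × (11/44.7)^0.667 = 446 × 0.3927 = 175.1 K.
W_by = nCᵥ(T₁ − T₂) = (1.41)(12.47)(446 − 175.1) = 4763 J.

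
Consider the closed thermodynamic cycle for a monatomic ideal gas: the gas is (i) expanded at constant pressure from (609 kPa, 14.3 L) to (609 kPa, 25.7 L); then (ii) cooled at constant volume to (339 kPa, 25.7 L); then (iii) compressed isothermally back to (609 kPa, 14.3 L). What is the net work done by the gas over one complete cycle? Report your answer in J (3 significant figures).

W_net ≈ 1840 J

Leg (i): W = PΔV = (609)(25.7 − 14.3) = 6943 J.
Leg (ii): W = 0.
Leg (iii): W = PᵢVᵢ ln(V_f/Vᵢ) = (8712) ln(14.3/25.7) = -5107 J.
W_net = 6943 − 5107 = 1835 J.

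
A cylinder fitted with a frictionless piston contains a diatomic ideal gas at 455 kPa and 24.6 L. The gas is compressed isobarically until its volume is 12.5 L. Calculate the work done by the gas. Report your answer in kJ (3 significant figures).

Isobaric: W = P ΔV.
W = (455 kPa)(12.5 − 24.6 L) = (455)(-12.1) = -5506 J.

W ≈ -5.51 kJ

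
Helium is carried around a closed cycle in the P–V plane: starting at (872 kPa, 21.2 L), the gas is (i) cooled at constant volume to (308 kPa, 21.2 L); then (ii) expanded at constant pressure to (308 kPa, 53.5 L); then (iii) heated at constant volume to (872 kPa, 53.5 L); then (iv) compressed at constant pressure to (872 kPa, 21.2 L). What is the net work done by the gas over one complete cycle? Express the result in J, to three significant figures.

W_net ≈ -18200 J

Constant-volume legs do no work.
W(ii) = (308)(53.5 − 21.2) = 9948 J; W(iv) = (872)(21.2 − 53.5) = -28166 J.
W_net = 9948 − 28166 = -18217 J (the counter-clockwise enclosed area).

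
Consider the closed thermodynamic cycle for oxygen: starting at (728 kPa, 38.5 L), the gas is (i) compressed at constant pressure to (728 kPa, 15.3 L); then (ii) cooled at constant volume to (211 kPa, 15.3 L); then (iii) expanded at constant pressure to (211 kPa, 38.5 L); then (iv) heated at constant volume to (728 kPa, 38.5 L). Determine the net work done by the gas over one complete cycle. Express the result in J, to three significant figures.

Constant-volume legs do no work.
W(i) = (728)(15.3 − 38.5) = -16890 J; W(iii) = (211)(38.5 − 15.3) = 4895 J.
W_net = -16890 + 4895 = -11994 J (the counter-clockwise enclosed area).

W_net ≈ -12000 J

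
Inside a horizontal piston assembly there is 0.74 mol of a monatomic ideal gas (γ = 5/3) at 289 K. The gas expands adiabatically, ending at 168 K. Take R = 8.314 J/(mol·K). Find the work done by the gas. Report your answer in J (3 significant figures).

W ≈ 1120 J

Adiabatic ⇒ Q = 0, so W_by = −ΔU = nCᵥ(T₁ − T₂).
Cᵥ = 3R/2 = 12.47 J/(mol·K).
W = (0.74)(12.47)(289 − 168) = 1117 J.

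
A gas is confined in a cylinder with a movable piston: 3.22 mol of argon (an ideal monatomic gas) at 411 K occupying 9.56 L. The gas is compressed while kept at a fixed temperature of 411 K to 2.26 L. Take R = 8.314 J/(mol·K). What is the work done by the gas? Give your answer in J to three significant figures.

W ≈ -15900 J

Isothermal: W = nRT ln(V₂/V₁).
W = (3.22)(8.314)(411) × ln(2.26/9.56)
  = 11003 × -1.442
W_by_gas = -15869 J.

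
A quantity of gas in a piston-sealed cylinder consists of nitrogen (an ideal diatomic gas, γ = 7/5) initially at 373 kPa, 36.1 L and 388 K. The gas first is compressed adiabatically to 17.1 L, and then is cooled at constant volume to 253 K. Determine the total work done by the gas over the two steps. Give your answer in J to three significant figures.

W_total ≈ -11700 J

Step 1 (adiabatic): W = (P₁V₁ − P₂V₂)/(γ−1) = (13465 − 18156)/0.4 = -11727 J.
Step 2 (isochoric): W = 0 (constant volume).
W_total = -11727 + 0 = -11727 J.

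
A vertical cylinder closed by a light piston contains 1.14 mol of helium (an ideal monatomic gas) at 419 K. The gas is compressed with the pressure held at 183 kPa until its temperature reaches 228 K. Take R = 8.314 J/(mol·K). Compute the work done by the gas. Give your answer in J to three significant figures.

Isobaric: W = P ΔV = nR ΔT.
W = (1.14)(8.314)(228 − 419) = -1810 J.

W ≈ -1810 J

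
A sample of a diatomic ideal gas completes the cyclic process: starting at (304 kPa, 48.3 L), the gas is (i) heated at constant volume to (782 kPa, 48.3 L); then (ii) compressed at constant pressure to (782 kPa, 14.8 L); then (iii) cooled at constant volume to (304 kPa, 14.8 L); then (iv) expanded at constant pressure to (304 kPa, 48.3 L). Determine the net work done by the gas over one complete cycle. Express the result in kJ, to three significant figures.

Constant-volume legs do no work.
W(ii) = (782)(14.8 − 48.3) = -26197 J; W(iv) = (304)(48.3 − 14.8) = 10184 J.
W_net = -26197 + 10184 = -16013 J (the counter-clockwise enclosed area).

W_net ≈ -16.0 kJ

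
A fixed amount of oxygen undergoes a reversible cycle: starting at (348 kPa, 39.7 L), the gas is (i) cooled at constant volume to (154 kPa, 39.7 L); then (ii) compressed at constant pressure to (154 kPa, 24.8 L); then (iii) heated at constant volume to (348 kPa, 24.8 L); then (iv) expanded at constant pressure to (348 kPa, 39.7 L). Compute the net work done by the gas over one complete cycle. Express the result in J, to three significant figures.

Constant-volume legs do no work.
W(ii) = (154)(24.8 − 39.7) = -2295 J; W(iv) = (348)(39.7 − 24.8) = 5185 J.
W_net = -2295 + 5185 = 2891 J (the clockwise enclosed area).

W_net ≈ 2890 J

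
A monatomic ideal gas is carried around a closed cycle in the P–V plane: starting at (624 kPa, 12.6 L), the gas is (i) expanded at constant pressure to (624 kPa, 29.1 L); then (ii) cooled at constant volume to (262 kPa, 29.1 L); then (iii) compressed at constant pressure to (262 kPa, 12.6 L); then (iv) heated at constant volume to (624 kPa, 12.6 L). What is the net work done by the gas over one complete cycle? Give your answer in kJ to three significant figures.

Constant-volume legs do no work.
W(i) = (624)(29.1 − 12.6) = 10296 J; W(iii) = (262)(12.6 − 29.1) = -4323 J.
W_net = 10296 − 4323 = 5973 J (the clockwise enclosed area).

W_net ≈ 5.97 kJ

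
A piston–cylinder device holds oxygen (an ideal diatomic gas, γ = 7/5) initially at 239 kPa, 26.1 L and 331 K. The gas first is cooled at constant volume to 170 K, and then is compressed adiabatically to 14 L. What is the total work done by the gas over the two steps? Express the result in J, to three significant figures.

W_total ≈ -2270 J

Step 1 (isochoric): W = 0 (constant volume).
After step 1: P = 122.7 kPa (V unchanged).
Step 2 (adiabatic): W = (P₁V₁ − P₂V₂)/(γ−1) = (3204 − 4110)/0.4 = -2266 J.
W_total = 0 − 2266 = -2266 J.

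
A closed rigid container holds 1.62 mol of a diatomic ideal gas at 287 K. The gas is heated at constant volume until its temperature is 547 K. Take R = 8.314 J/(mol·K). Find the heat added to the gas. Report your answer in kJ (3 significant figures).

Constant volume ⇒ W = 0, so Q = ΔU = nCᵥΔT with Cᵥ = 5R/2 = 20.79 J/(mol·K).
ΔU = (1.62)(20.79)(547 − 287) = 8755 J.

Q ≈ 8.75 kJ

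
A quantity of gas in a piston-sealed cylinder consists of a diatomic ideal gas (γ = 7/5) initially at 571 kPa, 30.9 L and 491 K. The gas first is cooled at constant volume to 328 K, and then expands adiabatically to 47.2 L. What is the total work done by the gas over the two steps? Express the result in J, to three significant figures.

W_total ≈ 4590 J

Step 1 (isochoric): W = 0 (constant volume).
After step 1: P = 381.4 kPa (V unchanged).
Step 2 (adiabatic): W = (P₁V₁ − P₂V₂)/(γ−1) = (11787 − 9949)/0.4 = 4593 J.
W_total = 0 + 4593 = 4593 J.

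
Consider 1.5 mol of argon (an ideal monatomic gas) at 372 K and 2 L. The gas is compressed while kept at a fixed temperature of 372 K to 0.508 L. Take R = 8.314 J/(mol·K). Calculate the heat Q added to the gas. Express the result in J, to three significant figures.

Isothermal ⇒ ΔU = 0, so Q = W = nRT ln(V₂/V₁).
Q = (1.5)(8.314)(372) ln(0.508/2) = 4639 × -1.37 = -6358 J.

Q ≈ -6360 J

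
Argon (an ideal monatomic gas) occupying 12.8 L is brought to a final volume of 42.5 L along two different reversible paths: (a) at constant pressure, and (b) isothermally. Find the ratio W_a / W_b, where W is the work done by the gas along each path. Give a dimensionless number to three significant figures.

Path (a) isobaric: W = P₁(V₂ − V₁) → W_a/(P₁V₁) = 2.32.
Path (b) isothermal: W = P₁V₁ ln(V₂/V₁) → W_b/(P₁V₁) = 1.2.
W_a / W_b = 2.32 / 1.2 = 1.933.

W_a / W_b ≈ 1.93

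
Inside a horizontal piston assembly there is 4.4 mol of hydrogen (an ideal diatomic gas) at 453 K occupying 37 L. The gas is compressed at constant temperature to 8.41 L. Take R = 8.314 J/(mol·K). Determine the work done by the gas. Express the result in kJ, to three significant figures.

W ≈ -24.6 kJ

Isothermal: W = nRT ln(V₂/V₁).
W = (4.4)(8.314)(453) × ln(8.41/37)
  = 16571 × -1.481
W_by_gas = -24551 J.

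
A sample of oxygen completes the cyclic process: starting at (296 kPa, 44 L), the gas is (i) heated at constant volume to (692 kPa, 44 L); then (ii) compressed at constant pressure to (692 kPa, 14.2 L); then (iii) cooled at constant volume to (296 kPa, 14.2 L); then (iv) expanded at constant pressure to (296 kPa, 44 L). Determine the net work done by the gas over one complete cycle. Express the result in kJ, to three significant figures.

Constant-volume legs do no work.
W(ii) = (692)(14.2 − 44) = -20622 J; W(iv) = (296)(44 − 14.2) = 8821 J.
W_net = -20622 + 8821 = -11801 J (the counter-clockwise enclosed area).

W_net ≈ -11.8 kJ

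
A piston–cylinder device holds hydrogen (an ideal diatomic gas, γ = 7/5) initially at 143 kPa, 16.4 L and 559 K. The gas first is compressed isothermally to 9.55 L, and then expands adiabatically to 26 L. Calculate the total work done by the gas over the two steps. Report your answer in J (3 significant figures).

Step 1 (isothermal): W = P₁V₁ ln(V₂/V₁) = (2345) ln(9.55/16.4) = -1268 J.
After step 1: P = 245.6 kPa, V = 9.55 L, T = 559 K.
Step 2 (adiabatic): W = (P₁V₁ − P₂V₂)/(γ−1) = (2345 − 1571)/0.4 = 1935 J.
W_total = -1268 + 1935 = 667.2 J.

W_total ≈ 667 J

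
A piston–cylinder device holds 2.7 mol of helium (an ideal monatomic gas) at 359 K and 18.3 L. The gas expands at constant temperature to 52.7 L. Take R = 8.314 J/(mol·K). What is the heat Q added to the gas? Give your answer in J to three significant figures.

Q ≈ 8520 J

Isothermal ⇒ ΔU = 0, so Q = W = nRT ln(V₂/V₁).
Q = (2.7)(8.314)(359) ln(52.7/18.3) = 8059 × 1.058 = 8524 J.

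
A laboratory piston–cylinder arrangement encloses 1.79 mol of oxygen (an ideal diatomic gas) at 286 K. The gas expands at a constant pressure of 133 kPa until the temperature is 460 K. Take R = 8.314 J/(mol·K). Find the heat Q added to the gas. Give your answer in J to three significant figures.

Q ≈ 9060 J

Isobaric: W = nRΔT = (1.79)(8.314)(174) = 2589 J.
ΔU = nCᵥΔT with Cᵥ = 5R/2: ΔU = (1.79)(20.79)(174) = 6474 J.
Q = ΔU + W = 6474 + 2589 = 9063 J.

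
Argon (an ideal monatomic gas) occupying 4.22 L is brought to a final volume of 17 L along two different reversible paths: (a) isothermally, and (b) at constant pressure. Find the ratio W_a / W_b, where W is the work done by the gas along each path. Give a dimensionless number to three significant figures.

Path (a) isothermal: W = P₁V₁ ln(V₂/V₁) → W_a/(P₁V₁) = 1.393.
Path (b) isobaric: W = P₁(V₂ − V₁) → W_b/(P₁V₁) = 3.028.
W_a / W_b = 1.393 / 3.028 = 0.4601.

W_a / W_b ≈ 0.460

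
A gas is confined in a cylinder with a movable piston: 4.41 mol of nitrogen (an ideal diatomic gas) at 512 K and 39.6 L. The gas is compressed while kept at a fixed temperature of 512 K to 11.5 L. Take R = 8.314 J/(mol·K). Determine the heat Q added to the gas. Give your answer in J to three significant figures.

Isothermal ⇒ ΔU = 0, so Q = W = nRT ln(V₂/V₁).
Q = (4.41)(8.314)(512) ln(11.5/39.6) = 18772 × -1.236 = -23212 J.

Q ≈ -23200 J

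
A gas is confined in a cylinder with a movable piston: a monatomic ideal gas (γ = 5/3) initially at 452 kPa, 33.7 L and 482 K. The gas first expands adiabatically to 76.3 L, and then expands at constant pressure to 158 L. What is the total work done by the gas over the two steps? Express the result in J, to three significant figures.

W_total ≈ 19100 J

Step 1 (adiabatic): W = (P₁V₁ − P₂V₂)/(γ−1) = (15232 − 8834)/0.667 = 9597 J.
After step 1: P = 115.8 kPa, V = 76.3 L, T = 279.5 K.
Step 2 (isobaric): W = PΔV = (115.8 kPa)(158 − 76.3 L) = 9460 J.
W_total = 9597 + 9460 = 19057 J.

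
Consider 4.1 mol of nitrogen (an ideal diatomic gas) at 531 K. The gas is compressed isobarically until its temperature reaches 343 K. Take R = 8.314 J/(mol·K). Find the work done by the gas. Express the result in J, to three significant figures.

Isobaric: W = P ΔV = nR ΔT.
W = (4.1)(8.314)(343 − 531) = -6408 J.

W ≈ -6410 J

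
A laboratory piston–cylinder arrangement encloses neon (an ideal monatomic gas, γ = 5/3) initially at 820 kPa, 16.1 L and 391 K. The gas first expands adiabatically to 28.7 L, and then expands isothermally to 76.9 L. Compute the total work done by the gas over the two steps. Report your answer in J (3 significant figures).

W_total ≈ 15200 J

Step 1 (adiabatic): W = (P₁V₁ − P₂V₂)/(γ−1) = (13202 − 8980)/0.667 = 6333 J.
After step 1: P = 312.9 kPa, V = 28.7 L, T = 266 K.
Step 2 (isothermal): W = P₁V₁ ln(V₂/V₁) = (8980) ln(76.9/28.7) = 8851 J.
W_total = 6333 + 8851 = 15184 J.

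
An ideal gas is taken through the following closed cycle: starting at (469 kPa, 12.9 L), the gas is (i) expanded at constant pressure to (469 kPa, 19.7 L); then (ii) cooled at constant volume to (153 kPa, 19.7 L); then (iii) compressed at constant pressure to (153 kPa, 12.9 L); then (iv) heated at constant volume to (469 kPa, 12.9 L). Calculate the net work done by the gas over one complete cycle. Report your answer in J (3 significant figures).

Constant-volume legs do no work.
W(i) = (469)(19.7 − 12.9) = 3189 J; W(iii) = (153)(12.9 − 19.7) = -1040 J.
W_net = 3189 − 1040 = 2149 J (the clockwise enclosed area).

W_net ≈ 2150 J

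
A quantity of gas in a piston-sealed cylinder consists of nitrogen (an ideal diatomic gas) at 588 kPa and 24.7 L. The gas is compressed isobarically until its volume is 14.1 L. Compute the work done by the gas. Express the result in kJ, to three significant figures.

Isobaric: W = P ΔV.
W = (588 kPa)(14.1 − 24.7 L) = (588)(-10.6) = -6233 J.

W ≈ -6.23 kJ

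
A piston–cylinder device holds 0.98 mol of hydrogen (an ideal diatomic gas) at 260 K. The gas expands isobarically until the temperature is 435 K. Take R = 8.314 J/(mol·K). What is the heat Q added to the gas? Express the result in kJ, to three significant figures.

Q ≈ 4.99 kJ

Isobaric: W = nRΔT = (0.98)(8.314)(175) = 1426 J.
ΔU = nCᵥΔT with Cᵥ = 5R/2: ΔU = (0.98)(20.79)(175) = 3565 J.
Q = ΔU + W = 3565 + 1426 = 4990 J.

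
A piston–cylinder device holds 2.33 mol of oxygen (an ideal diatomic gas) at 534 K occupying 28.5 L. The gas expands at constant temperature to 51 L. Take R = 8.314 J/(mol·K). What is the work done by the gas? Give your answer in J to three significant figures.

Isothermal: W = nRT ln(V₂/V₁).
W = (2.33)(8.314)(534) × ln(51/28.5)
  = 10344 × 0.5819
W_by_gas = 6020 J.

W ≈ 6020 J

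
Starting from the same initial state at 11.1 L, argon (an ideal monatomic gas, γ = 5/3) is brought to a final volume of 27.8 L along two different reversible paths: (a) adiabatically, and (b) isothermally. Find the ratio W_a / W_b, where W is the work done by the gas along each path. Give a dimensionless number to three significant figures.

Path (a) adiabatic: W = P₁V₁(1 − (V₁/V₂)^(γ−1))/(γ−1) → W_a/(P₁V₁) = 0.6867.
Path (b) isothermal: W = P₁V₁ ln(V₂/V₁) → W_b/(P₁V₁) = 0.9181.
W_a / W_b = 0.6867 / 0.9181 = 0.7479.

W_a / W_b ≈ 0.748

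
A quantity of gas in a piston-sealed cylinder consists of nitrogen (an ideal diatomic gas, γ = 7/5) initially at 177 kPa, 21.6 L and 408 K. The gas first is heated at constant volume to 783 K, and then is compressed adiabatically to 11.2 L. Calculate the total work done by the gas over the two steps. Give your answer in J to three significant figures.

Step 1 (isochoric): W = 0 (constant volume).
After step 1: P = 339.7 kPa (V unchanged).
Step 2 (adiabatic): W = (P₁V₁ − P₂V₂)/(γ−1) = (7337 − 9542)/0.4 = -5511 J.
W_total = 0 − 5511 = -5511 J.

W_total ≈ -5510 J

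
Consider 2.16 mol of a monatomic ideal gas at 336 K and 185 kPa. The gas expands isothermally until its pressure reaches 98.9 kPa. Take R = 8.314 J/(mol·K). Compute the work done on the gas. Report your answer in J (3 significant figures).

W ≈ -3780 J

Isothermal process: W = nRT ln(V₂/V₁) = nRT ln(P₁/P₂).
W = (2.16)(8.314)(336) × ln(185/98.9)
  = 6034 × ln(1.871) = 6034 × 0.6262
W_by_gas = 3779 J; work on gas = −W_by = -3779 J.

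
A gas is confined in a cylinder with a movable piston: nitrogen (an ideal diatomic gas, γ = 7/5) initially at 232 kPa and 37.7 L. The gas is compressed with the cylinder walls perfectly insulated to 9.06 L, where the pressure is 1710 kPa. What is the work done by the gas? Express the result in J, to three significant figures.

Adiabatic: W = (P₁V₁ − P₂V₂)/(γ − 1) with γ = 7/5.
P₁V₁ = 8746 J, P₂V₂ = 15493 J.
W = (8746 − 15493) / 0.4 = -16866 J.

W ≈ -16900 J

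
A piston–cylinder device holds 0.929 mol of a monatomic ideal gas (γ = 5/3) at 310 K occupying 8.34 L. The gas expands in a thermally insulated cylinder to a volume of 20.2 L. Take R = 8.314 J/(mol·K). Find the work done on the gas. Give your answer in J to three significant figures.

Adiabatic: TV^(γ−1) = const with γ = 5/3.
T₂ = T₁ (V₁/V₂)^(γ−1) = 310 × (8.34/20.2)^0.667 = 310 × 0.5545 = 171.9 K.
W_by = nCᵥ(T₁ − T₂) = (0.929)(12.47)(310 − 171.9) = 1600 J.
Work on gas = −W_by = -1600 J.

W ≈ -1600 J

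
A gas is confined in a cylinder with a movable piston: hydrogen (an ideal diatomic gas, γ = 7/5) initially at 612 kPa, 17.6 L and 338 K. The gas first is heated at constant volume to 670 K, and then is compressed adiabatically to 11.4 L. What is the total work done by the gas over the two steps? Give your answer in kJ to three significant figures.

W_total ≈ -10.1 kJ

Step 1 (isochoric): W = 0 (constant volume).
After step 1: P = 1213 kPa (V unchanged).
Step 2 (adiabatic): W = (P₁V₁ − P₂V₂)/(γ−1) = (21351 − 25402)/0.4 = -10127 J.
W_total = 0 − 10127 = -10127 J.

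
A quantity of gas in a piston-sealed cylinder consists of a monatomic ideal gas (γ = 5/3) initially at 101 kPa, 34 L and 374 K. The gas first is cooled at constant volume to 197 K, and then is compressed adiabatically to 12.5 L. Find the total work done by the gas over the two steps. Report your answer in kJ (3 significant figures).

W_total ≈ -2.57 kJ

Step 1 (isochoric): W = 0 (constant volume).
After step 1: P = 53.2 kPa (V unchanged).
Step 2 (adiabatic): W = (P₁V₁ − P₂V₂)/(γ−1) = (1809 − 3525)/0.667 = -2574 J.
W_total = 0 − 2574 = -2574 J.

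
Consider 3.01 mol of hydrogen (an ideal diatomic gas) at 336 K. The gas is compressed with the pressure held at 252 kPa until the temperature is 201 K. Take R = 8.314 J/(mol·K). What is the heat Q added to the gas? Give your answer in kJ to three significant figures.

Isobaric: W = nRΔT = (3.01)(8.314)(-135) = -3378 J.
ΔU = nCᵥΔT with Cᵥ = 5R/2: ΔU = (3.01)(20.79)(-135) = -8446 J.
Q = ΔU + W = -8446 − 3378 = -11824 J.

Q ≈ -11.8 kJ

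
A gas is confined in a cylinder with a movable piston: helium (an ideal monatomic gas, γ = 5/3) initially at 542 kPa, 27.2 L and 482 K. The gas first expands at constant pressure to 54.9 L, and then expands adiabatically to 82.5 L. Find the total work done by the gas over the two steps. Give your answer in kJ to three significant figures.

Step 1 (isobaric): W = PΔV = (542 kPa)(54.9 − 27.2 L) = 15013 J.
After step 1: P = 542 kPa, V = 54.9 L, T = 972.9 K.
Step 2 (adiabatic): W = (P₁V₁ − P₂V₂)/(γ−1) = (29756 − 22680)/0.667 = 10613 J.
W_total = 15013 + 10613 = 25627 J.

W_total ≈ 25.6 kJ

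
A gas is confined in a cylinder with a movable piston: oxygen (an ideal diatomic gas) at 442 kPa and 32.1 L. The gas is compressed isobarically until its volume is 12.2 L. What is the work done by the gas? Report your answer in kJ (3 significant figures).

W ≈ -8.80 kJ

Isobaric: W = P ΔV.
W = (442 kPa)(12.2 − 32.1 L) = (442)(-19.9) = -8796 J.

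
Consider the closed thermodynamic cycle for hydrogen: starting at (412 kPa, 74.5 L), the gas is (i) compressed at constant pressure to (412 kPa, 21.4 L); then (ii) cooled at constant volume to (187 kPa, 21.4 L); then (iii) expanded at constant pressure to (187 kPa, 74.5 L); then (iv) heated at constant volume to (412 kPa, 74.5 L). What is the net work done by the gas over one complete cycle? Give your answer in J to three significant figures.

Constant-volume legs do no work.
W(i) = (412)(21.4 − 74.5) = -21877 J; W(iii) = (187)(74.5 − 21.4) = 9930 J.
W_net = -21877 + 9930 = -11948 J (the counter-clockwise enclosed area).

W_net ≈ -11900 J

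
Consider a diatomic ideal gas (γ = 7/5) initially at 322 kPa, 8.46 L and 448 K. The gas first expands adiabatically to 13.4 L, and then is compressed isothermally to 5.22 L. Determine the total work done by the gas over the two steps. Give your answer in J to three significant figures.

Step 1 (adiabatic): W = (P₁V₁ − P₂V₂)/(γ−1) = (2724 − 2266)/0.4 = 1144 J.
After step 1: P = 169.1 kPa, V = 13.4 L, T = 372.7 K.
Step 2 (isothermal): W = P₁V₁ ln(V₂/V₁) = (2266) ln(5.22/13.4) = -2137 J.
W_total = 1144 − 2137 = -992.3 J.

W_total ≈ -992 J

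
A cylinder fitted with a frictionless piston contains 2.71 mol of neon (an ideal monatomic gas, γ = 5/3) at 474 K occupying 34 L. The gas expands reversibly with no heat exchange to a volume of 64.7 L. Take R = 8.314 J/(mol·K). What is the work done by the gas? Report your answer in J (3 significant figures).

W ≈ 5590 J

Adiabatic: TV^(γ−1) = const with γ = 5/3.
T₂ = T₁ (V₁/V₂)^(γ−1) = 474 × (34/64.7)^0.667 = 474 × 0.6512 = 308.7 K.
W_by = nCᵥ(T₁ − T₂) = (2.71)(12.47)(474 − 308.7) = 5588 J.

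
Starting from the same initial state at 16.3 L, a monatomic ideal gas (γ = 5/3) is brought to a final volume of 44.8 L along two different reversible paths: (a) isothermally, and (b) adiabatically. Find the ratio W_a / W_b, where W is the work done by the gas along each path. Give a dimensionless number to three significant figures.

Path (a) isothermal: W = P₁V₁ ln(V₂/V₁) → W_a/(P₁V₁) = 1.011.
Path (b) adiabatic: W = P₁V₁(1 − (V₁/V₂)^(γ−1))/(γ−1) → W_b/(P₁V₁) = 0.7355.
W_a / W_b = 1.011 / 0.7355 = 1.375.

W_a / W_b ≈ 1.37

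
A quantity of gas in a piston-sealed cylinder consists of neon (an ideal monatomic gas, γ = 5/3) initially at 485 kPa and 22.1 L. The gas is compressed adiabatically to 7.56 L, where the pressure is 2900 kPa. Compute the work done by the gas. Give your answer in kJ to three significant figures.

W ≈ -16.8 kJ

Adiabatic: W = (P₁V₁ − P₂V₂)/(γ − 1) with γ = 5/3.
P₁V₁ = 10718 J, P₂V₂ = 21924 J.
W = (10718 − 21924) / 0.6667 = -16808 J.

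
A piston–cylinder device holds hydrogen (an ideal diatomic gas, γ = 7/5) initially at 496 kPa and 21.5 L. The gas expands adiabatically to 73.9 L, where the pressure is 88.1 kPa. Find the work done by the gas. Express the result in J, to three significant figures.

W ≈ 10400 J

Adiabatic: W = (P₁V₁ − P₂V₂)/(γ − 1) with γ = 7/5.
P₁V₁ = 10664 J, P₂V₂ = 6511 J.
W = (10664 − 6511) / 0.4 = 10384 J.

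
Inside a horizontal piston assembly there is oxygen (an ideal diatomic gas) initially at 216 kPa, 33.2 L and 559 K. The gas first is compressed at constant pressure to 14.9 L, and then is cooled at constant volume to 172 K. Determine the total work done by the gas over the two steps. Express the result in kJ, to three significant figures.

Step 1 (isobaric): W = PΔV = (216 kPa)(14.9 − 33.2 L) = -3953 J.
Step 2 (isochoric): W = 0 (constant volume).
W_total = -3953 + 0 = -3953 J.

W_total ≈ -3.95 kJ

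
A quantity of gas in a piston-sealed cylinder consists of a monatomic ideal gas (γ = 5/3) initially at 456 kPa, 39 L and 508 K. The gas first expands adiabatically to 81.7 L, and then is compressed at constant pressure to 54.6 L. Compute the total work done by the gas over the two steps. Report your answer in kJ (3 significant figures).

Step 1 (adiabatic): W = (P₁V₁ − P₂V₂)/(γ−1) = (17784 − 10862)/0.667 = 10382 J.
After step 1: P = 133 kPa, V = 81.7 L, T = 310.3 K.
Step 2 (isobaric): W = PΔV = (133 kPa)(54.6 − 81.7 L) = -3603 J.
W_total = 10382 − 3603 = 6779 J.

W_total ≈ 6.78 kJ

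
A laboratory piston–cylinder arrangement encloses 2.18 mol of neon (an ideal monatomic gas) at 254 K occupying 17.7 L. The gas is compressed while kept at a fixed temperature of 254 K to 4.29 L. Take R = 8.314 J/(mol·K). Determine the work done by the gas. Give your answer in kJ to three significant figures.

Isothermal: W = nRT ln(V₂/V₁).
W = (2.18)(8.314)(254) × ln(4.29/17.7)
  = 4604 × -1.417
W_by_gas = -6525 J.

W ≈ -6.52 kJ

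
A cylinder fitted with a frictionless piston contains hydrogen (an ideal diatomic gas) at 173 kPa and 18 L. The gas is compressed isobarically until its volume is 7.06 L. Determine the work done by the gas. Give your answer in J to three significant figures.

W ≈ -1890 J

Isobaric: W = P ΔV.
W = (173 kPa)(7.06 − 18 L) = (173)(-10.94) = -1893 J.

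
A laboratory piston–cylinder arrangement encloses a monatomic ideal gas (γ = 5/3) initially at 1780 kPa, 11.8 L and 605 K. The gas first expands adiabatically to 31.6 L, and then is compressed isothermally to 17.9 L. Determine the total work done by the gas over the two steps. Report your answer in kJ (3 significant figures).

Step 1 (adiabatic): W = (P₁V₁ − P₂V₂)/(γ−1) = (21004 − 10892)/0.667 = 15168 J.
After step 1: P = 344.7 kPa, V = 31.6 L, T = 313.7 K.
Step 2 (isothermal): W = P₁V₁ ln(V₂/V₁) = (10892) ln(17.9/31.6) = -6190 J.
W_total = 15168 − 6190 = 8978 J.

W_total ≈ 8.98 kJ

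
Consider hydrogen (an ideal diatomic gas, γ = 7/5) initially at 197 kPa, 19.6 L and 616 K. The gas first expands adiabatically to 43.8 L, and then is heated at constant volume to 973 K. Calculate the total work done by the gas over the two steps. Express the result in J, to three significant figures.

Step 1 (adiabatic): W = (P₁V₁ − P₂V₂)/(γ−1) = (3861 − 2799)/0.4 = 2655 J.
Step 2 (isochoric): W = 0 (constant volume).
W_total = 2655 + 0 = 2655 J.

W_total ≈ 2650 J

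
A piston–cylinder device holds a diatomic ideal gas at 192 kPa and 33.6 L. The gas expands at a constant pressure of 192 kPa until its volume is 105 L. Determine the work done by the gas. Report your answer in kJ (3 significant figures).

Isobaric: W = P ΔV.
W = (192 kPa)(105 − 33.6 L) = (192)(71.4) = 13709 J.

W ≈ 13.7 kJ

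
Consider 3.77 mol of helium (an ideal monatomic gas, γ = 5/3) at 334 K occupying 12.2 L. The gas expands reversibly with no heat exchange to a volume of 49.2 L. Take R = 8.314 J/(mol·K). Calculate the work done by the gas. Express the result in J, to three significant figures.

W ≈ 9510 J

Adiabatic: TV^(γ−1) = const with γ = 5/3.
T₂ = T₁ (V₁/V₂)^(γ−1) = 334 × (12.2/49.2)^0.667 = 334 × 0.3947 = 131.8 K.
W_by = nCᵥ(T₁ − T₂) = (3.77)(12.47)(334 − 131.8) = 9505 J.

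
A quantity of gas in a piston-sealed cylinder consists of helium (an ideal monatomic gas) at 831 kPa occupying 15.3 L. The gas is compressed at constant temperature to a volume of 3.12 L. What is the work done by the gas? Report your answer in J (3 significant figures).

Isothermal: W = nRT ln(V₂/V₁) = P₁V₁ ln(V₂/V₁).
P₁V₁ = (831 kPa)(15.3 L) = 12714 J.
W = 12714 × ln(3.12/15.3) = 12714 × -1.59
W_by_gas = -20216 J.

W ≈ -20200 J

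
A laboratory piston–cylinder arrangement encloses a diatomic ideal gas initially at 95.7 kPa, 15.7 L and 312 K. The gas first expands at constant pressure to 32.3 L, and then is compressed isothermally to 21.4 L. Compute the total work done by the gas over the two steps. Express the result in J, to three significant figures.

Step 1 (isobaric): W = PΔV = (95.7 kPa)(32.3 − 15.7 L) = 1589 J.
After step 1: P = 95.7 kPa, V = 32.3 L, T = 641.9 K.
Step 2 (isothermal): W = P₁V₁ ln(V₂/V₁) = (3091) ln(21.4/32.3) = -1273 J.
W_total = 1589 − 1273 = 316.1 J.

W_total ≈ 316 J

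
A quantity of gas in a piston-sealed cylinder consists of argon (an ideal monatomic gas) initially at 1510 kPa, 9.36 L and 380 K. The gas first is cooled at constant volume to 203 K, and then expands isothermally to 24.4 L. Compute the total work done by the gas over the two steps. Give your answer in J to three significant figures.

W_total ≈ 7230 J

Step 1 (isochoric): W = 0 (constant volume).
After step 1: P = 806.7 kPa (V unchanged).
Step 2 (isothermal): W = P₁V₁ ln(V₂/V₁) = (7550) ln(24.4/9.36) = 7234 J.
W_total = 0 + 7234 = 7234 J.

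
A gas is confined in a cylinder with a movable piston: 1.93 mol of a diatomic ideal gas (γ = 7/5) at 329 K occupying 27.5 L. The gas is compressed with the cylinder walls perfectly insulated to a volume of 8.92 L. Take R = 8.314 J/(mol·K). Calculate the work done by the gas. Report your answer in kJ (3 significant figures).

W ≈ -7.51 kJ

Adiabatic: TV^(γ−1) = const with γ = 7/5.
T₂ = T₁ (V₁/V₂)^(γ−1) = 329 × (27.5/8.92)^0.4 = 329 × 1.569 = 516.2 K.
W_by = nCᵥ(T₁ − T₂) = (1.93)(20.79)(329 − 516.2) = -7508 J.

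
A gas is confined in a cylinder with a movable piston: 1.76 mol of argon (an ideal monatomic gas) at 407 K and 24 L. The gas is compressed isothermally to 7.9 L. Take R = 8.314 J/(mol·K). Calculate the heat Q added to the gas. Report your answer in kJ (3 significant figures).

Q ≈ -6.62 kJ

Isothermal ⇒ ΔU = 0, so Q = W = nRT ln(V₂/V₁).
Q = (1.76)(8.314)(407) ln(7.9/24) = 5955 × -1.111 = -6618 J.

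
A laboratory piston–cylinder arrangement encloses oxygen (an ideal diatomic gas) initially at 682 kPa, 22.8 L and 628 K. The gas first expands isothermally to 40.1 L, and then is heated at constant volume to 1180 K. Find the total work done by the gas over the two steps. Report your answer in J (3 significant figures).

W_total ≈ 8780 J

Step 1 (isothermal): W = P₁V₁ ln(V₂/V₁) = (15550) ln(40.1/22.8) = 8780 J.
Step 2 (isochoric): W = 0 (constant volume).
W_total = 8780 + 0 = 8780 J.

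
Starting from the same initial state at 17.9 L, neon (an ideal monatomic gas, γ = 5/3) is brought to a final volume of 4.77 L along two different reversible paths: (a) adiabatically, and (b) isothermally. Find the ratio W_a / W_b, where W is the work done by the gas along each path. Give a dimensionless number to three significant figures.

Path (a) adiabatic: W = P₁V₁(1 − (V₁/V₂)^(γ−1))/(γ−1) → W_a/(P₁V₁) = -2.122.
Path (b) isothermal: W = P₁V₁ ln(V₂/V₁) → W_b/(P₁V₁) = -1.322.
W_a / W_b = -2.122 / -1.322 = 1.605.

W_a / W_b ≈ 1.60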